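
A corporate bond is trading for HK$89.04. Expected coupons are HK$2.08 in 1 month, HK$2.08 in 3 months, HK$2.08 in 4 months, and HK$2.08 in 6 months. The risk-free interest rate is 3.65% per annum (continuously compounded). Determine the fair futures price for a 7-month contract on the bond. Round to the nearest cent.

HK$82.55

PV(coupons) I = 2.08·e^(−0.0365·1/12) + 2.08·e^(−0.0365·3/12) + 2.08·e^(−0.0365·4/12) + 2.08·e^(−0.0365·6/12)
I = 2.0737 + 2.0611 + 2.0548 + 2.0424 = 8.2320
F = (S − I)·e^(rT) = (89.04 − 8.2320) · e^(0.0365·7/12)
= 80.8080 · e^0.021292 = 80.8080 × 1.021520 = HK$82.55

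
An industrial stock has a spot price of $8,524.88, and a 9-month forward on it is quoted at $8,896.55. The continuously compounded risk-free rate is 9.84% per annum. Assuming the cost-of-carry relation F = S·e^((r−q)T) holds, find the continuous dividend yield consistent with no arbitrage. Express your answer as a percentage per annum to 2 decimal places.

From F = S·e^((r−q)T): (r − q) = ln(F/S)/T
ln(8896.55/8524.88) = ln(1.043598) = 0.042674
(r − q) = 0.042674 / (9/12) = 0.056899
q = r − ln(F/S)/T = 0.0984 − 0.056899 = 0.041501
q = 4.15%

4.15%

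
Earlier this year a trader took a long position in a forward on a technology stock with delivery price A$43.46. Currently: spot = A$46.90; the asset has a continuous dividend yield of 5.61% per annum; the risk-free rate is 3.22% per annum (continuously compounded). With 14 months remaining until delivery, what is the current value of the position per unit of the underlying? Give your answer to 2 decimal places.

A$2.07

Current fair forward for the remaining 14 months: F = S·e^((r − q)·T), (r − q) = 0.0322 − 0.0561 = -0.0239
F = 46.90 · e^(-0.0239 × 14/12) = 46.90 × 0.972502 = 45.6103
Value of long forward = (F − K)·e^(−rT) = (45.6103 − 43.46) · e^(−0.0322·14/12)
= 2.1503 × 0.963130 = 2.07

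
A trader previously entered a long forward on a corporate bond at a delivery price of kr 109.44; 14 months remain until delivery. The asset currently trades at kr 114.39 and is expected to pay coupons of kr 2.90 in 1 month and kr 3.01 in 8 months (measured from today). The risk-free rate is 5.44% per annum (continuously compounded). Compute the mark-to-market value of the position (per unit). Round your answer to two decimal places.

PV(remaining coupons) I = 2.90·e^(−0.0544·1/12) + 3.01·e^(−0.0544·8/12) = 5.7897
Current forward F = (S − I)·e^(rT) = (114.39 − 5.7897)·e^(0.0544·14/12) = 108.6003 × 1.065524 = 115.7162
Value (long) = (F − K)·e^(−rT) = (115.7162 − 109.44) × 0.938505 = 5.8902
Value = kr 5.89

kr 5.89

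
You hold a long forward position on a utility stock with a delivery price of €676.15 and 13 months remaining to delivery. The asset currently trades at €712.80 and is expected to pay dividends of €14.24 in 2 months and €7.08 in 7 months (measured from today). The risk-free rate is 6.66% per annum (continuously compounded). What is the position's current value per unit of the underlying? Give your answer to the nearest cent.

PV(remaining dividends) I = 14.24·e^(−0.0666·2/12) + 7.08·e^(−0.0666·7/12) = 20.8930
Current forward F = (S − I)·e^(rT) = (712.80 − 20.8930)·e^(0.0666·13/12) = 691.9070 × 1.074817 = 743.6734
Value (long) = (F − K)·e^(−rT) = (743.6734 − 676.15) × 0.930391 = 62.8232
Value = €62.82

€62.82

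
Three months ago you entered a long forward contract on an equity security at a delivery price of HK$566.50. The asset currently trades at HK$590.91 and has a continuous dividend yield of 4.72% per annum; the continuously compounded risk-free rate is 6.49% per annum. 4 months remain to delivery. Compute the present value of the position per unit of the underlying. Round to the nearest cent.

HK$27.31

Current fair forward for the remaining 4 months: F = S·e^((r − q)·T), (r − q) = 0.0649 − 0.0472 = 0.0177
F = 590.91 · e^(0.0177 × 4/12) = 590.91 × 1.005917 = 594.4064
Value of long forward = (F − K)·e^(−rT) = (594.4064 − 566.50) · e^(−0.0649·4/12)
= 27.9064 × 0.978599 = 27.31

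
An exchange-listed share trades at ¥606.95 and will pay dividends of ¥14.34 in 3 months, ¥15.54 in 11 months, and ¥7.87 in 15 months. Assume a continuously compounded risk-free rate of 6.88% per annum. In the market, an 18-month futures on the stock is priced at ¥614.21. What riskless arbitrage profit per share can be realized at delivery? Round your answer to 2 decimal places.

PV(dividends) I = 14.34·e^(−0.0688·3/12) + 15.54·e^(−0.0688·11/12) + 7.87·e^(−0.0688·15/12) = 35.9071
Fair futures F* = (S − I)·e^(rT) = (606.95 − 35.9071)·e^0.103200 = 571.0429 × 1.108713 = 633.1227
Market ¥614.21 < fair 633.1227: forward underpriced → reverse cash-and-carry (short the stock, invest proceeds at r, pay the dividends, go long the forward).
Profit at T = |F_mkt − F*| = |614.21 − 633.1227| = ¥18.91 per share

¥18.91 per share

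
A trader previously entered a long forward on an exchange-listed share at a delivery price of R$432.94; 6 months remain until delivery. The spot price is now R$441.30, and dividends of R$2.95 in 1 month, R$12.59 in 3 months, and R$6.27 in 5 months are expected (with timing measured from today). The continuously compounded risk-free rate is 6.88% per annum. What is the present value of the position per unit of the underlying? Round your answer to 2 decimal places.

R$1.60

PV(remaining dividends) I = 2.95·e^(−0.0688·1/12) + 12.59·e^(−0.0688·3/12) + 6.27·e^(−0.0688·5/12) = 21.4013
Current forward F = (S − I)·e^(rT) = (441.30 − 21.4013)·e^(0.0688·6/12) = 419.8987 × 1.034999 = 434.5947
Value (long) = (F − K)·e^(−rT) = (434.5947 − 432.94) × 0.966185 = 1.5987
Value = R$1.60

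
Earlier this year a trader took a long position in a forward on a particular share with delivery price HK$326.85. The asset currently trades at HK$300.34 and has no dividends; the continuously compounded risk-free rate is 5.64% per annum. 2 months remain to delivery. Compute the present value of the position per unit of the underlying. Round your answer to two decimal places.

-HK$23.45

Current fair forward for the remaining 2 months: F = S·e^(r·T), r = 0.0564
F = 300.34 · e^(0.0564 × 2/12) = 300.34 × 1.009444 = 303.1764
Value of long forward = (F − K)·e^(−rT) = (303.1764 − 326.85) · e^(−0.0564·2/12)
= -23.6736 × 0.990644 = -23.45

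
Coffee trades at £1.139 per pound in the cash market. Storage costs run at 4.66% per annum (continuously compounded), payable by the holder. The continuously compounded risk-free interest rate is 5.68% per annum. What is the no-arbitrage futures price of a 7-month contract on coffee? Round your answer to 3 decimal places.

£1.210 per pound

Net carry = r + u − y = 0.0568 + 0.0466 − 0.0000 = 0.1034
F = S·e^((r+u−y)T) = 1.139 · e^(0.1034 × 7/12) = 1.139 · e^0.060317
= 1.139 × 1.062173 = £1.210 per pound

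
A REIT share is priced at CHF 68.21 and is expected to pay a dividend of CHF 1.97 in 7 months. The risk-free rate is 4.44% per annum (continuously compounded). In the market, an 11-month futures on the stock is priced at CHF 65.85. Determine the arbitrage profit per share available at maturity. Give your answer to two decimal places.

CHF 3.19 per share

PV(dividends) I = 1.97·e^(−0.0444·7/12) = 1.9196
Fair futures F* = (S − I)·e^(rT) = (68.21 − 1.9196)·e^0.040700 = 66.2904 × 1.041540 = 69.0441
Market CHF 65.85 < fair 69.0441: forward underpriced → reverse cash-and-carry (short the stock, invest proceeds at r, pay the dividends, go long the forward).
Profit at T = |F_mkt − F*| = |65.85 − 69.0441| = CHF 3.19 per share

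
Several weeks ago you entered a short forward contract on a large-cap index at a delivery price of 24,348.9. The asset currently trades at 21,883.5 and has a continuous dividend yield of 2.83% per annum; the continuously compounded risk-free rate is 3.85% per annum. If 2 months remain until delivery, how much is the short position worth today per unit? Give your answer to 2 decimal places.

2412.64

Current fair forward for the remaining 2 months: F = S·e^((r − q)·T), (r − q) = 0.0385 − 0.0283 = 0.0102
F = 21883.5 · e^(0.0102 × 2/12) = 21883.5 × 1.00170145 = 21920.7337
Value of long forward = (F − K)·e^(−rT) = (21920.7337 − 24348.9) · e^(−0.0385·2/12)
= -2428.1663 × 0.99360388 = -2412.64
Short position value = −(long value) = 2412.64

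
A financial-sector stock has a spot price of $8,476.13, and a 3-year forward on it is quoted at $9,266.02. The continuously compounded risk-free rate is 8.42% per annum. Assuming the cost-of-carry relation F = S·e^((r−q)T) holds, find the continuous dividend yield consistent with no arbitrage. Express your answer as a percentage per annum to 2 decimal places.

5.45%

From F = S·e^((r−q)T): (r − q) = ln(F/S)/T
ln(9266.02/8476.13) = ln(1.093190) = 0.089100
(r − q) = 0.089100 / (3) = 0.029700
q = r − ln(F/S)/T = 0.0842 − 0.029700 = 0.054500
q = 5.45%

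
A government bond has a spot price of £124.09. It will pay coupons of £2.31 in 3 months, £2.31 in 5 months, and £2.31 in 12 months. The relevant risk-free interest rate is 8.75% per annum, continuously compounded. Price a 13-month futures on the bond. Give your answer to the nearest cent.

PV(coupons) I = 2.31·e^(−0.0875·3/12) + 2.31·e^(−0.0875·5/12) + 2.31·e^(−0.0875·12/12)
I = 2.2600 + 2.2273 + 2.1165 = 6.6038
F = (S − I)·e^(rT) = (124.09 − 6.6038) · e^(0.0875·13/12)
= 117.4862 · e^0.094792 = 117.4862 × 1.099430 = £129.17

£129.17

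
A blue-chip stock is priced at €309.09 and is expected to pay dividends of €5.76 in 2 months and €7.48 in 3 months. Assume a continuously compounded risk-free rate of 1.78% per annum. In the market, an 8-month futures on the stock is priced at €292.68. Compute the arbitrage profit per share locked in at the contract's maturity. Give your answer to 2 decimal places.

PV(dividends) I = 5.76·e^(−0.0178·2/12) + 7.48·e^(−0.0178·3/12) = 13.1897
Fair futures F* = (S − I)·e^(rT) = (309.09 − 13.1897)·e^0.011867 = 295.9003 × 1.011938 = 299.4328
Market €292.68 < fair 299.4328: forward underpriced → reverse cash-and-carry (short the stock, invest proceeds at r, pay the dividends, go long the forward).
Profit at T = |F_mkt − F*| = |292.68 − 299.4328| = €6.75 per share

€6.75 per share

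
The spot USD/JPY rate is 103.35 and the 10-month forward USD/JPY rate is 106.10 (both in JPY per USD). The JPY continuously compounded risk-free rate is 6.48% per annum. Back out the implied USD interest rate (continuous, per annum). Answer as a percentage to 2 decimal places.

F = S·e^((r_JPY − r_USD)T) ⇒ r_USD = r_JPY − ln(F/S)/T
ln(106.10/103.35) = 0.026261; /(10/12) = 0.031513
r_USD = 0.0648 − 0.031513 = 0.033287
r_USD = 3.33%

3.33%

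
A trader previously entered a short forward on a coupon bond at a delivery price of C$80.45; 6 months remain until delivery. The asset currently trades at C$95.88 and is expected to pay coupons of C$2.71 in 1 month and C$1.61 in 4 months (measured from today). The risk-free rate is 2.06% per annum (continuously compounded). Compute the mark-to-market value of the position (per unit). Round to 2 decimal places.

PV(remaining coupons) I = 2.71·e^(−0.0206·1/12) + 1.61·e^(−0.0206·4/12) = 4.3043
Current forward F = (S − I)·e^(rT) = (95.88 − 4.3043)·e^(0.0206·6/12) = 91.5757 × 1.010353 = 92.5238
Value (long) = (F − K)·e^(−rT) = (92.5238 − 80.45) × 0.989753 = 11.9501
Short position value = −(long value) = -C$11.95

-C$11.95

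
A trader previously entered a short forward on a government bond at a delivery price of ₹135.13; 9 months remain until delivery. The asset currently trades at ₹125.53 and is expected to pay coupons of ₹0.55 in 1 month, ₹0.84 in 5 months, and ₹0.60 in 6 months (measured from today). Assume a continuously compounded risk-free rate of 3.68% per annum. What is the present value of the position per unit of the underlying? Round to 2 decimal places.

PV(remaining coupons) I = 0.55·e^(−0.0368·1/12) + 0.84·e^(−0.0368·5/12) + 0.60·e^(−0.0368·6/12) = 1.9646
Current forward F = (S − I)·e^(rT) = (125.53 − 1.9646)·e^(0.0368·9/12) = 123.5654 × 1.027984 = 127.0233
Value (long) = (F − K)·e^(−rT) = (127.0233 − 135.13) × 0.972777 = -7.8860
Short position value = −(long value) = ₹7.89

₹7.89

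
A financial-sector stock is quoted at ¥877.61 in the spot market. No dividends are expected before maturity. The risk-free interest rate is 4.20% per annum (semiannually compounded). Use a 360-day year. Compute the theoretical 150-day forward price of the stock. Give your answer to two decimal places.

¥892.94

F = S · (1+r/2)^(2T)
= 877.61 × 1.017470
F = ¥892.94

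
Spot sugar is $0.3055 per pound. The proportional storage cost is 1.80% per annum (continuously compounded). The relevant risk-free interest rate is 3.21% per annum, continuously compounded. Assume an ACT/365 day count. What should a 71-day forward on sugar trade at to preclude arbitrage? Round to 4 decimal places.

Net carry = r + u − y = 0.0321 + 0.0180 − 0.0000 = 0.0501
F = S·e^((r+u−y)T) = 0.3055 · e^(0.0501 × 71/365) = 0.3055 · e^0.009745
= 0.3055 × 1.009793 = $0.3085 per pound

$0.3085 per pound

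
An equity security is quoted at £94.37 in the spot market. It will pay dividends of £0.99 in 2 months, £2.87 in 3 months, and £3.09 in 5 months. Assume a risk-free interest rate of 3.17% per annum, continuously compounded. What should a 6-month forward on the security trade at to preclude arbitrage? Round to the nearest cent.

£88.89

PV(dividends) I = 0.99·e^(−0.0317·2/12) + 2.87·e^(−0.0317·3/12) + 3.09·e^(−0.0317·5/12)
I = 0.9848 + 2.8473 + 3.0495 = 6.8816
F = (S − I)·e^(rT) = (94.37 − 6.8816) · e^(0.0317·6/12)
= 87.4884 · e^0.015850 = 87.4884 × 1.015976 = £88.89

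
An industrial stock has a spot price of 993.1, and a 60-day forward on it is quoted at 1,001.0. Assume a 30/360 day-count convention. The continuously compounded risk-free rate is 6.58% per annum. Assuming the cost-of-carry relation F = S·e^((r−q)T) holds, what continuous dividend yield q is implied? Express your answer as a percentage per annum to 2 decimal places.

1.83%

From F = S·e^((r−q)T): (r − q) = ln(F/S)/T
ln(1001.0/993.1) = ln(1.007955) = 0.007924
(r − q) = 0.007924 / (60/360) = 0.047544
q = r − ln(F/S)/T = 0.0658 − 0.047544 = 0.018256
q = 1.83%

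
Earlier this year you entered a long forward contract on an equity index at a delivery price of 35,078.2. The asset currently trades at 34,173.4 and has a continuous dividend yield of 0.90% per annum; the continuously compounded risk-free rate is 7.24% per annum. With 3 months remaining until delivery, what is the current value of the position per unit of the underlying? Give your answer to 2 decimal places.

-352.40

Current fair forward for the remaining 3 months: F = S·e^((r − q)·T), (r − q) = 0.0724 − 0.0090 = 0.0634
F = 34173.4 · e^(0.0634 × 3/12) = 34173.4 × 1.01597628 = 34719.3638
Value of long forward = (F − K)·e^(−rT) = (34719.3638 − 35078.2) · e^(−0.0724·3/12)
= -358.8362 × 0.98206282 = -352.40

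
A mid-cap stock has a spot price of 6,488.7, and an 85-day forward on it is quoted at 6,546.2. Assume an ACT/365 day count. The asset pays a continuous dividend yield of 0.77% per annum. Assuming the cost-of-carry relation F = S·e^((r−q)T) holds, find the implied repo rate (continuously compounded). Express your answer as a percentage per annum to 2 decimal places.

From F = S·e^((r−q)T): (r − q) = ln(F/S)/T
ln(6546.2/6488.7) = ln(1.008862) = 0.008823
(r − q) = 0.008823 / (85/365) = 0.037887
r = ln(F/S)/T + q = 0.037887 + 0.0077 = 0.045587
r = 4.56%

4.56%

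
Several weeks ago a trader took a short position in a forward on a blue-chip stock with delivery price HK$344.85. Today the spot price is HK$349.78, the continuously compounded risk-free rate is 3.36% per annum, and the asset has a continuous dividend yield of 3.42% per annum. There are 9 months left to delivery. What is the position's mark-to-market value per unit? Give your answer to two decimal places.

Current fair forward for the remaining 9 months: F = S·e^((r − q)·T), (r − q) = 0.0336 − 0.0342 = -0.0006
F = 349.78 · e^(-0.0006 × 9/12) = 349.78 × 0.999550 = 349.6226
Value of long forward = (F − K)·e^(−rT) = (349.6226 − 344.85) · e^(−0.0336·9/12)
= 4.7726 × 0.975115 = 4.65
Short position value = −(long value) = -HK$4.65

-HK$4.65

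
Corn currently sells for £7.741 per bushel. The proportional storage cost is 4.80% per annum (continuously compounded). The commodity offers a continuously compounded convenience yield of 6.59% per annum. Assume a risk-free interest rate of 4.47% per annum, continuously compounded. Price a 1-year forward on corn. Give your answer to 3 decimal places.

Net carry = r + u − y = 0.0447 + 0.0480 − 0.0659 = 0.0268
F = S·e^((r+u−y)T) = 7.741 · e^(0.0268 × 1) = 7.741 · e^0.026800
= 7.741 × 1.027162 = £7.951 per bushel

£7.951 per bushel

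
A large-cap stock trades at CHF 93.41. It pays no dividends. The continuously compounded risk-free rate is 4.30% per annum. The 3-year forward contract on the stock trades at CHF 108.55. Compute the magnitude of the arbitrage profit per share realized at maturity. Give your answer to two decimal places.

CHF 2.28 per share

Fair forward: F* = S·e^(carry·T), with carry = r = 0.0430
F* = 93.41 · e^(0.0430 × 3) = 93.41 · e^0.129000 = 93.41 × 1.137690 = CHF 106.2716
Market CHF 108.55 > fair CHF 106.2716: forward overpriced → cash-and-carry (buy spot, short the forward).
At maturity, profit = |F_mkt − F*| = |108.55 − 106.2716| = CHF 2.28 per share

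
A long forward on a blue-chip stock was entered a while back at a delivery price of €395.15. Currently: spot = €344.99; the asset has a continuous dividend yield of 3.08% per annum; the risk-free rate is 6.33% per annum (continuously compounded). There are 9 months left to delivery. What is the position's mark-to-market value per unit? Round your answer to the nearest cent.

-€39.72

Current fair forward for the remaining 9 months: F = S·e^((r − q)·T), (r − q) = 0.0633 − 0.0308 = 0.0325
F = 344.99 · e^(0.0325 × 9/12) = 344.99 × 1.024674 = 353.5023
Value of long forward = (F − K)·e^(−rT) = (353.5023 − 395.15) · e^(−0.0633·9/12)
= -41.6477 × 0.953634 = -39.72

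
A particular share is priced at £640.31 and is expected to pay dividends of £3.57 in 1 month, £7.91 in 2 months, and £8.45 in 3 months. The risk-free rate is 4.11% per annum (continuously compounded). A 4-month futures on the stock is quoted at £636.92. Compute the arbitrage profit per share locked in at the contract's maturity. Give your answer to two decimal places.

PV(dividends) I = 3.57·e^(−0.0411·1/12) + 7.91·e^(−0.0411·2/12) + 8.45·e^(−0.0411·3/12) = 19.7774
Fair futures F* = (S − I)·e^(rT) = (640.31 − 19.7774)·e^0.013700 = 620.5326 × 1.013794 = 629.0922
Market £636.92 > fair 629.0922: forward overpriced → cash-and-carry (borrow at r, buy the stock and collect the dividends, short the forward).
Profit at T = |F_mkt − F*| = |636.92 − 629.0922| = £7.83 per share

£7.83 per share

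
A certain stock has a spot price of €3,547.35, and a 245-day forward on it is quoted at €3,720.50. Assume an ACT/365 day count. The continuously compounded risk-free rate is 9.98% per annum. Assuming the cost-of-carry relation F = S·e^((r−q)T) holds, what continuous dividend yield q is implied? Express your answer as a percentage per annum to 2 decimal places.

From F = S·e^((r−q)T): (r − q) = ln(F/S)/T
ln(3720.50/3547.35) = ln(1.048811) = 0.047657
(r − q) = 0.047657 / (245/365) = 0.070999
q = r − ln(F/S)/T = 0.0998 − 0.070999 = 0.028801
q = 2.88%

2.88%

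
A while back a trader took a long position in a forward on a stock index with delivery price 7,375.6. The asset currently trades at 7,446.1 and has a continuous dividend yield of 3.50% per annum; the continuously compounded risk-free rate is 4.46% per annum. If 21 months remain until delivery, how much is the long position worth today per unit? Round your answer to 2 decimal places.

181.89

Current fair forward for the remaining 21 months: F = S·e^((r − q)·T), (r − q) = 0.0446 − 0.0350 = 0.0096
F = 7446.1 · e^(0.0096 × 21/12) = 7446.1 × 1.01694191 = 7572.2512
Value of long forward = (F − K)·e^(−rT) = (7572.2512 − 7375.6) · e^(−0.0446·21/12)
= 196.6512 × 0.92491818 = 181.89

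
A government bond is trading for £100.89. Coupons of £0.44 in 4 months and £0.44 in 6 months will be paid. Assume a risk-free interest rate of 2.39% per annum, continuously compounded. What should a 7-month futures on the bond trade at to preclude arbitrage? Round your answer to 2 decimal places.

£101.42

PV(coupons) I = 0.44·e^(−0.0239·4/12) + 0.44·e^(−0.0239·6/12)
I = 0.4365 + 0.4348 = 0.8713
F = (S − I)·e^(rT) = (100.89 − 0.8713) · e^(0.0239·7/12)
= 100.0187 · e^0.013942 = 100.0187 × 1.014040 = £101.42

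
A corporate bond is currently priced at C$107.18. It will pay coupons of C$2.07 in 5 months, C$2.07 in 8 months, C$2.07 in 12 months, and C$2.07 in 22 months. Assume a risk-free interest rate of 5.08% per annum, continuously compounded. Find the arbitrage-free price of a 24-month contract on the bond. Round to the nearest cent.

C$109.92

PV(coupons) I = 2.07·e^(−0.0508·5/12) + 2.07·e^(−0.0508·8/12) + 2.07·e^(−0.0508·12/12) + 2.07·e^(−0.0508·22/12)
I = 2.0266 + 2.0011 + 1.9675 + 1.8859 = 7.8811
F = (S − I)·e^(rT) = (107.18 − 7.8811) · e^(0.0508·24/12)
= 99.2989 · e^0.101600 = 99.2989 × 1.106941 = C$109.92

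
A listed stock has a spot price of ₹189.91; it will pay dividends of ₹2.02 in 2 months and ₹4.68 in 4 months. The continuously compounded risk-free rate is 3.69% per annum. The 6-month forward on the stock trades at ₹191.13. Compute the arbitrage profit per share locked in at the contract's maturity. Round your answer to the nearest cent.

₹4.44 per share

PV(dividends) I = 2.02·e^(−0.0369·2/12) + 4.68·e^(−0.0369·4/12) = 6.6304
Fair forward F* = (S − I)·e^(rT) = (189.91 − 6.6304)·e^0.018450 = 183.2796 × 1.018621 = 186.6924
Market ₹191.13 > fair 186.6924: forward overpriced → cash-and-carry (borrow at r, buy the stock and collect the dividends, short the forward).
Profit at T = |F_mkt − F*| = |191.13 − 186.6924| = ₹4.44 per share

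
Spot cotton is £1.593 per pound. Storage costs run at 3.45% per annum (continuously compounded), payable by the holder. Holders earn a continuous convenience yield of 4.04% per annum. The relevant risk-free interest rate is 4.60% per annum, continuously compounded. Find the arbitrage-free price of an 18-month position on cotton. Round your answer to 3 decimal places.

£1.692 per pound

Net carry = r + u − y = 0.0460 + 0.0345 − 0.0404 = 0.0401
F = S·e^((r+u−y)T) = 1.593 · e^(0.0401 × 18/12) = 1.593 · e^0.060150
= 1.593 × 1.061996 = £1.692 per pound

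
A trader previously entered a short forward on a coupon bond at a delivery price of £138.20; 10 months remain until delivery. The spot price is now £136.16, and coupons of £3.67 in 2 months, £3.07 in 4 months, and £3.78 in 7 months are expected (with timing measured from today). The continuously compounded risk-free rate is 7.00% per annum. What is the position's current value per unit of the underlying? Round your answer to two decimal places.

£4.46

PV(remaining coupons) I = 3.67·e^(−0.0700·2/12) + 3.07·e^(−0.0700·4/12) + 3.78·e^(−0.0700·7/12) = 10.2554
Current forward F = (S − I)·e^(rT) = (136.16 − 10.2554)·e^(0.0700·10/12) = 125.9046 × 1.060068 = 133.4674
Value (long) = (F − K)·e^(−rT) = (133.4674 − 138.20) × 0.943335 = -4.4644
Short position value = −(long value) = £4.46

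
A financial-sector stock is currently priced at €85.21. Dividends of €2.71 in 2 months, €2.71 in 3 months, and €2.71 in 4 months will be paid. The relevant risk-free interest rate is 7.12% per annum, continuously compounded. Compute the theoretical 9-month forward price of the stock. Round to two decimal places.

PV(dividends) I = 2.71·e^(−0.0712·2/12) + 2.71·e^(−0.0712·3/12) + 2.71·e^(−0.0712·4/12)
I = 2.6780 + 2.6622 + 2.6464 = 7.9866
F = (S − I)·e^(rT) = (85.21 − 7.9866) · e^(0.0712·9/12)
= 77.2234 · e^0.053400 = 77.2234 × 1.054852 = €81.46

€81.46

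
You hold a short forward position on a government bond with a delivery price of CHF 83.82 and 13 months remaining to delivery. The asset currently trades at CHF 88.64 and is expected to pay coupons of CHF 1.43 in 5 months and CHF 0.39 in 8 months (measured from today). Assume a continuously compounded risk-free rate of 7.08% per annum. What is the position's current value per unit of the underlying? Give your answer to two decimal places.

PV(remaining coupons) I = 1.43·e^(−0.0708·5/12) + 0.39·e^(−0.0708·8/12) = 1.7605
Current forward F = (S − I)·e^(rT) = (88.64 − 1.7605)·e^(0.0708·13/12) = 86.8795 × 1.079718 = 93.8054
Value (long) = (F − K)·e^(−rT) = (93.8054 − 83.82) × 0.926168 = 9.2482
Short position value = −(long value) = -CHF 9.25

-CHF 9.25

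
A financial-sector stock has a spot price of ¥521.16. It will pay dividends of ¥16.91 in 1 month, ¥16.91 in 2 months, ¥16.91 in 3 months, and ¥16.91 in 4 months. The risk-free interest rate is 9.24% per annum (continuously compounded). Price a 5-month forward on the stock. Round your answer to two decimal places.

¥472.66

PV(dividends) I = 16.91·e^(−0.0924·1/12) + 16.91·e^(−0.0924·2/12) + 16.91·e^(−0.0924·3/12) + 16.91·e^(−0.0924·4/12)
I = 16.7803 + 16.6516 + 16.5239 + 16.3971 = 66.3529
F = (S − I)·e^(rT) = (521.16 − 66.3529) · e^(0.0924·5/12)
= 454.8071 · e^0.038500 = 454.8071 × 1.039251 = ¥472.66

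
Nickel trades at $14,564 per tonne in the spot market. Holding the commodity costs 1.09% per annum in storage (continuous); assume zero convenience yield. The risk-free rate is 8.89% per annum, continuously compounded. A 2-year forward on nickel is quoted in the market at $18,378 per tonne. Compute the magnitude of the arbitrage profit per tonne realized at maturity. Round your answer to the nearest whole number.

Fair forward: F* = S·e^(carry·T), with carry = (r + u) = 0.0889 + 0.0109 = 0.0998
F* = 14564 · e^(0.0998 × 2) = 14564 · e^0.199600 = 14564 × 1.220914 = $17781.3915
Market $18378 > fair $17781.3915: forward overpriced → cash-and-carry (buy spot, short the forward).
At maturity, profit = |F_mkt − F*| = |18378 − 17781.3915| = $597 per tonne

$597 per tonne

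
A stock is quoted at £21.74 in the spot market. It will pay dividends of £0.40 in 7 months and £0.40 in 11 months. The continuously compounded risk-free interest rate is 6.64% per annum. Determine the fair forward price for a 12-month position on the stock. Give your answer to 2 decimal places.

£22.42

PV(dividends) I = 0.40·e^(−0.0664·7/12) + 0.40·e^(−0.0664·11/12)
I = 0.3848 + 0.3764 = 0.7612
F = (S − I)·e^(rT) = (21.74 − 0.7612) · e^(0.0664·12/12)
= 20.9788 · e^0.066400 = 20.9788 × 1.068654 = £22.42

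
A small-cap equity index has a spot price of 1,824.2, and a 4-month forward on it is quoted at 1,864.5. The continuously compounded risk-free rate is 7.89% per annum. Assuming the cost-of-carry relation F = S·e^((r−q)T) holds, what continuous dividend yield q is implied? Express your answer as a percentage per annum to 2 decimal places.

1.33%

From F = S·e^((r−q)T): (r − q) = ln(F/S)/T
ln(1864.5/1824.2) = ln(1.022092) = 0.021852
(r − q) = 0.021852 / (4/12) = 0.065556
q = r − ln(F/S)/T = 0.0789 − 0.065556 = 0.013344
q = 1.33%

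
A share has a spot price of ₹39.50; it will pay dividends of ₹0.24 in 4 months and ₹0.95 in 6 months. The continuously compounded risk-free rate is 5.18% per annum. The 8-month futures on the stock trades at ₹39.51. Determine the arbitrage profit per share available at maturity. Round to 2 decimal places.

₹0.18 per share

PV(dividends) I = 0.24·e^(−0.0518·4/12) + 0.95·e^(−0.0518·6/12) = 1.1616
Fair futures F* = (S − I)·e^(rT) = (39.50 − 1.1616)·e^0.034533 = 38.3384 × 1.035136 = 39.6855
Market ₹39.51 < fair 39.6855: forward underpriced → reverse cash-and-carry (short the stock, invest proceeds at r, pay the dividends, go long the forward).
Profit at T = |F_mkt − F*| = |39.51 − 39.6855| = ₹0.18 per share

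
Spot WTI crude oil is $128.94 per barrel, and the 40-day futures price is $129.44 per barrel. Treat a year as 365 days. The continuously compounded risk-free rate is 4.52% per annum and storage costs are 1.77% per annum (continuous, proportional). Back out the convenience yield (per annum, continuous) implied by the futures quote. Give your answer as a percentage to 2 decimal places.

F = S·e^((r+u−y)T) ⇒ (r+u−y) = ln(F/S)/T
ln(129.44/128.94) = 0.003870; /T ⇒ 0.035314
y = r + u − ln(F/S)/T = 0.0452 + 0.0177 − 0.035314 = 0.027586
y = 2.76%

2.76%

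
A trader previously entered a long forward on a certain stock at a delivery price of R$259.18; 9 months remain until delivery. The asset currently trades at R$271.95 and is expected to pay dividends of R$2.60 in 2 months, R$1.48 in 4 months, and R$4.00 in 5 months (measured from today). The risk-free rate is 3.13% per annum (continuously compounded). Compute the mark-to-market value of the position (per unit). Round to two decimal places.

PV(remaining dividends) I = 2.60·e^(−0.0313·2/12) + 1.48·e^(−0.0313·4/12) + 4.00·e^(−0.0313·5/12) = 7.9993
Current forward F = (S − I)·e^(rT) = (271.95 − 7.9993)·e^(0.0313·9/12) = 263.9507 × 1.023753 = 270.2203
Value (long) = (F − K)·e^(−rT) = (270.2203 − 259.18) × 0.976798 = 10.7841
Value = R$10.78

R$10.78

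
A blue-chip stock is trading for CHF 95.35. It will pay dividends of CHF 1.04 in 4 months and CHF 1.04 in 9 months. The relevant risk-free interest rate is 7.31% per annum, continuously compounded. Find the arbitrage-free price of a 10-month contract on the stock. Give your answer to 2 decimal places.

CHF 99.21

PV(dividends) I = 1.04·e^(−0.0731·4/12) + 1.04·e^(−0.0731·9/12)
I = 1.0150 + 0.9845 = 1.9995
F = (S − I)·e^(rT) = (95.35 − 1.9995) · e^(0.0731·10/12)
= 93.3505 · e^0.060917 = 93.3505 × 1.062811 = CHF 99.21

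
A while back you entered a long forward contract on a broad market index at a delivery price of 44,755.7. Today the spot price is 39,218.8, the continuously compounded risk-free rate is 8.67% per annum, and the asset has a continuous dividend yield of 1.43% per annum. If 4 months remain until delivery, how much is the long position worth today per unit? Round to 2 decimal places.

Current fair forward for the remaining 4 months: F = S·e^((r − q)·T), (r − q) = 0.0867 − 0.0143 = 0.0724
F = 39218.8 · e^(0.0724 × 4/12) = 39218.8 × 1.02442690 = 40176.7937
Value of long forward = (F − K)·e^(−rT) = (40176.7937 − 44755.7) · e^(−0.0867·4/12)
= -4578.9063 × 0.97151361 = -4448.47

-4448.47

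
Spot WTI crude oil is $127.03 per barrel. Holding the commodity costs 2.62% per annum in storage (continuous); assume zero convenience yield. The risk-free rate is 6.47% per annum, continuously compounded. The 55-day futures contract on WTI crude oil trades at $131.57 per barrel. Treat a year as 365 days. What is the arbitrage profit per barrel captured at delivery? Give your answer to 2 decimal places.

Fair futures: F* = S·e^(carry·T), with carry = (r + u) = 0.0647 + 0.0262 = 0.0909
F* = 127.03 · e^(0.0909 × 55/365) = 127.03 · e^0.013697 = 127.03 × 1.013791 = $128.7819
Market $131.57 > fair $128.7819: forward overpriced → cash-and-carry (buy spot, short the forward).
At maturity, profit = |F_mkt − F*| = |131.57 − 128.7819| = $2.79 per barrel

$2.79 per barrel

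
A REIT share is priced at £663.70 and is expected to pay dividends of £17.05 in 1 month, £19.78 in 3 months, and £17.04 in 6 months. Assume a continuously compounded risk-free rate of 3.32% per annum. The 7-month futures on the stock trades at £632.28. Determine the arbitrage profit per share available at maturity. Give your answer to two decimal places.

£10.02 per share

PV(dividends) I = 17.05·e^(−0.0332·1/12) + 19.78·e^(−0.0332·3/12) + 17.04·e^(−0.0332·6/12) = 53.3789
Fair futures F* = (S − I)·e^(rT) = (663.70 − 53.3789)·e^0.019367 = 610.3211 × 1.019556 = 622.2565
Market £632.28 > fair 622.2565: forward overpriced → cash-and-carry (borrow at r, buy the stock and collect the dividends, short the forward).
Profit at T = |F_mkt − F*| = |632.28 − 622.2565| = £10.02 per share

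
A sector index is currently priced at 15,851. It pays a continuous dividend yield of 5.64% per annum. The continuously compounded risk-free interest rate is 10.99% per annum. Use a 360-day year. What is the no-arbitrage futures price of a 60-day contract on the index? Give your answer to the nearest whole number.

15,993

F = S·e^((r − q)T) = 15851 · e^((0.1099 − 0.0564) × 60/360)
= 15851 · e^0.008917 = 15851 × 1.008957
F = 15,993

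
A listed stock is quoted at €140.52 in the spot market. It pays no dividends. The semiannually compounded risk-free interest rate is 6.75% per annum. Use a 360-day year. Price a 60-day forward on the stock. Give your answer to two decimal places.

F = S · (1+r/2)^(2T)
= 140.52 × 1.011126
F = €142.08

€142.08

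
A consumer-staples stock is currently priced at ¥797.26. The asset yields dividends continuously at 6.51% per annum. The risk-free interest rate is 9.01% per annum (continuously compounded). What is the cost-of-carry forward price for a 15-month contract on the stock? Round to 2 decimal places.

F = S·e^((r − q)T) = 797.26 · e^((0.0901 − 0.0651) × 15/12)
= 797.26 · e^0.031250 = 797.26 × 1.031743
F = ¥822.57

¥822.57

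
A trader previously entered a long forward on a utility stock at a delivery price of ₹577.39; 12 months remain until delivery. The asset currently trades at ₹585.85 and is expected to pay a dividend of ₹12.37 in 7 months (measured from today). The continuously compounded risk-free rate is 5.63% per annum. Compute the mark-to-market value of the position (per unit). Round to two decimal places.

₹28.10

PV(remaining dividends) I = 12.37·e^(−0.0563·7/12) = 11.9703
Current forward F = (S − I)·e^(rT) = (585.85 − 11.9703)·e^(0.0563·12/12) = 573.8797 × 1.057915 = 607.1159
Value (long) = (F − K)·e^(−rT) = (607.1159 − 577.39) × 0.945256 = 28.0986
Value = ₹28.10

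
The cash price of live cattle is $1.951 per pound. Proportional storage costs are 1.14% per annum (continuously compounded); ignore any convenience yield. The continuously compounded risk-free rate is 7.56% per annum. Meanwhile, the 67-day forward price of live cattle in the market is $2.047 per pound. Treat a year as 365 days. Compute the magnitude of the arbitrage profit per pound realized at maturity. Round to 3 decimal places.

Fair forward: F* = S·e^(carry·T), with carry = (r + u) = 0.0756 + 0.0114 = 0.0870
F* = 1.951 · e^(0.0870 × 67/365) = 1.951 · e^0.015970 = 1.951 × 1.016098 = $1.9824
Market $2.047 > fair $1.9824: forward overpriced → cash-and-carry (buy spot, short the forward).
At maturity, profit = |F_mkt − F*| = |2.047 − 1.9824| = $0.065 per pound

$0.065 per pound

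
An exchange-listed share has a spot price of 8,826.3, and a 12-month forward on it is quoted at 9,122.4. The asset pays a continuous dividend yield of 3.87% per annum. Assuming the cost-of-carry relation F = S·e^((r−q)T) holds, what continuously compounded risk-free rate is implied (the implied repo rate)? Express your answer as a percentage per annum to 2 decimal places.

From F = S·e^((r−q)T): (r − q) = ln(F/S)/T
ln(9122.4/8826.3) = ln(1.033547) = 0.032997
(r − q) = 0.032997 / (12/12) = 0.032997
r = ln(F/S)/T + q = 0.032997 + 0.0387 = 0.071697
r = 7.17%

7.17%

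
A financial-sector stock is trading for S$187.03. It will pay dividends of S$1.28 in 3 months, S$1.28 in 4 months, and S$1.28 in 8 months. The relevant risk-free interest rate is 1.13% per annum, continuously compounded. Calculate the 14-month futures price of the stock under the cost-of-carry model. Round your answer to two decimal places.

PV(dividends) I = 1.28·e^(−0.0113·3/12) + 1.28·e^(−0.0113·4/12) + 1.28·e^(−0.0113·8/12)
I = 1.2764 + 1.2752 + 1.2704 = 3.8220
F = (S − I)·e^(rT) = (187.03 − 3.8220) · e^(0.0113·14/12)
= 183.2080 · e^0.013183 = 183.2080 × 1.013270 = S$185.64

S$185.64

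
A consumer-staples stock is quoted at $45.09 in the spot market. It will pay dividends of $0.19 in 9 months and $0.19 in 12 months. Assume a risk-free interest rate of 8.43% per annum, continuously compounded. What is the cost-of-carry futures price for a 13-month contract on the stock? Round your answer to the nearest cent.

$49.01

PV(dividends) I = 0.19·e^(−0.0843·9/12) + 0.19·e^(−0.0843·12/12)
I = 0.1784 + 0.1746 = 0.3530
F = (S − I)·e^(rT) = (45.09 − 0.3530) · e^(0.0843·13/12)
= 44.7370 · e^0.091325 = 44.7370 × 1.095625 = $49.01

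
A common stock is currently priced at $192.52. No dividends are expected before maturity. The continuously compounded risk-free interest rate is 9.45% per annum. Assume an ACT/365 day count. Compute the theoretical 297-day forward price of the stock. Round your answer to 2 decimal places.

$207.91

F = S·e^(rT) = 192.52 · e^(0.0945 × 297/365)
= 192.52 · e^0.076895 = 192.52 × 1.079929
F = $207.91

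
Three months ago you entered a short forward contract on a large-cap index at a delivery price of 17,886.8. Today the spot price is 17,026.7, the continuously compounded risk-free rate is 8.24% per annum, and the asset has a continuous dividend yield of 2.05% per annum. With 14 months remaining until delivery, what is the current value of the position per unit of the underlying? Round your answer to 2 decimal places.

-376.96

Current fair forward for the remaining 14 months: F = S·e^((r − q)·T), (r − q) = 0.0824 − 0.0205 = 0.0619
F = 17026.7 · e^(0.0619 × 14/12) = 17026.7 × 1.07488821 = 18301.7991
Value of long forward = (F − K)·e^(−rT) = (18301.7991 − 17886.8) · e^(−0.0824·14/12)
= 414.9991 × 0.90834290 = 376.96
Short position value = −(long value) = -376.96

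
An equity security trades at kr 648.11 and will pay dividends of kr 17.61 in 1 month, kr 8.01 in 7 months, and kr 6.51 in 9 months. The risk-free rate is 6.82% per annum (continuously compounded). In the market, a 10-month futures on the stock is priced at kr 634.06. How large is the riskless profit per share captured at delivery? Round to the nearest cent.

kr 18.72 per share

PV(dividends) I = 17.61·e^(−0.0682·1/12) + 8.01·e^(−0.0682·7/12) + 6.51·e^(−0.0682·9/12) = 31.3932
Fair futures F* = (S − I)·e^(rT) = (648.11 − 31.3932)·e^0.056833 = 616.7168 × 1.058479 = 652.7818
Market kr 634.06 < fair 652.7818: forward underpriced → reverse cash-and-carry (short the stock, invest proceeds at r, pay the dividends, go long the forward).
Profit at T = |F_mkt − F*| = |634.06 − 652.7818| = kr 18.72 per share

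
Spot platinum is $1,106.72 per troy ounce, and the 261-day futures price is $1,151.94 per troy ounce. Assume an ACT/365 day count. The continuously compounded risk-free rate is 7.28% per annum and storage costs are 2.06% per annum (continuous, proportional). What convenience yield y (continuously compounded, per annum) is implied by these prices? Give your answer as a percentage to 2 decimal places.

3.74%

F = S·e^((r+u−y)T) ⇒ (r+u−y) = ln(F/S)/T
ln(1151.94/1106.72) = 0.040047; /T ⇒ 0.056004
y = r + u − ln(F/S)/T = 0.0728 + 0.0206 − 0.056004 = 0.037396
y = 3.74%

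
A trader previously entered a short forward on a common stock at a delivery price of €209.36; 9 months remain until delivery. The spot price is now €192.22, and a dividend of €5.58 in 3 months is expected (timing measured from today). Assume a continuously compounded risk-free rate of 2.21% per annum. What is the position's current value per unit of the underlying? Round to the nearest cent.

€19.25

PV(remaining dividends) I = 5.58·e^(−0.0221·3/12) = 5.5493
Current forward F = (S − I)·e^(rT) = (192.22 − 5.5493)·e^(0.0221·9/12) = 186.6707 × 1.016713 = 189.7905
Value (long) = (F − K)·e^(−rT) = (189.7905 − 209.36) × 0.983562 = -19.2478
Short position value = −(long value) = €19.25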